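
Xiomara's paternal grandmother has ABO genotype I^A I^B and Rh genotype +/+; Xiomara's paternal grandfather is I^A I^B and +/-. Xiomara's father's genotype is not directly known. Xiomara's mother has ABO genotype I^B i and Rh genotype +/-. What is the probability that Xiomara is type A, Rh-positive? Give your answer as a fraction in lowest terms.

Xiomara's father's ABO genotype from I^A I^B × I^A I^B: 1/4 I^A I^A, 1/2 I^A I^B, 1/4 I^B I^B.
Crossing each possibility with the mother I^B i and summing P(type A): 1/4·1/2 + 1/2·1/4 + 1/4·0 = 1/4.
Similarly for Rh via the father's Rh distribution: P(Rh+) = 7/8.
Independent loci: 1/4 × 7/8 = 7/32.

7/32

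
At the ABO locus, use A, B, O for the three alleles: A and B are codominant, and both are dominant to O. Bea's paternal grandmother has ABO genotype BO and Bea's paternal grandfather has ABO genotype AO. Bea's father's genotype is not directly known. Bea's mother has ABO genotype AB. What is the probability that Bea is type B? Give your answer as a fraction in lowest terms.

Bea's father's ABO genotype from BO × AO: 1/4 AB, 1/4 AO, 1/4 BO, 1/4 OO.
Crossing each possibility with the mother AB and summing P(type B): 1/4·1/4 + 1/4·1/4 + 1/4·1/2 + 1/4·1/2 = 3/8.

3/8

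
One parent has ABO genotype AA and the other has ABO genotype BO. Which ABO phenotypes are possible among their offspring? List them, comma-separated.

Gametes from AA × BO give offspring ABO genotypes AB, AO, i.e. phenotypes A, AB.

A, AB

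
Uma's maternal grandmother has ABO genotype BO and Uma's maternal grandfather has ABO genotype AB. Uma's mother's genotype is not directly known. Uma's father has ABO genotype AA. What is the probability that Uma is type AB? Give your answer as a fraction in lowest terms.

1/2

Uma's mother's ABO genotype from BO × AB: 1/4 AB, 1/4 AO, 1/4 BB, 1/4 BO.
Crossing each possibility with the father AA and summing P(type AB): 1/4·1/2 + 1/4·0 + 1/4·1 + 1/4·1/2 = 1/2.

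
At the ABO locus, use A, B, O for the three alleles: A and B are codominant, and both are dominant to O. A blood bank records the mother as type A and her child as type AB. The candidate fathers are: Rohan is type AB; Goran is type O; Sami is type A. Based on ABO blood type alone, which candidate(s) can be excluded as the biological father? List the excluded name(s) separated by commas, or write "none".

A candidate is excluded only if no genotype consistent with his phenotype could produce a type AB child with a type A mother.
Goran (type O): no genotype consistent with that phenotype can produce a type-AB child with a type-A mother.
Sami (type A): no genotype consistent with that phenotype can produce a type-AB child with a type-A mother.

Goran, Sami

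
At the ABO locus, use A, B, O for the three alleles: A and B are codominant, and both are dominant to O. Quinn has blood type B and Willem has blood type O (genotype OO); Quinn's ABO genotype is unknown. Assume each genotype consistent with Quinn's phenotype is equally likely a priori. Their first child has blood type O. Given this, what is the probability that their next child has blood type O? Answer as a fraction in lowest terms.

1/2

Possible genotypes: Quinn ∈ {BB, BO}; Willem ∈ {OO}.
Weight each parental genotype pair by prior × P(type-O child):
  BO × OO: posterior weight 1; P(next child type O) = 1/2.
Weighted sum = 1/2.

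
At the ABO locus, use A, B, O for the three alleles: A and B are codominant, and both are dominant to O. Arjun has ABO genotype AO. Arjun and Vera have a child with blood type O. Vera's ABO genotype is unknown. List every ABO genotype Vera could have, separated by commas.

For each candidate genotype of Vera, check whether crossing it with AO can produce every observed child phenotype.
  AA → possible child types {A} ✗
  AB → possible child types {A, B, AB} ✗
  AO → possible child types {O, A} ✓
  BB → possible child types {B, AB} ✗
  BO → possible child types {O, A, B, AB} ✓
  OO → possible child types {O, A} ✓

AO, BO, OO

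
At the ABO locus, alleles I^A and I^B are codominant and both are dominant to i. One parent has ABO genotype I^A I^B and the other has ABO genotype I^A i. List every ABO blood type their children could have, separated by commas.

Gametes from I^A I^B × I^A i give offspring ABO genotypes I^A I^A, I^A I^B, I^A i, I^B i, i.e. phenotypes A, B, AB.

A, B, AB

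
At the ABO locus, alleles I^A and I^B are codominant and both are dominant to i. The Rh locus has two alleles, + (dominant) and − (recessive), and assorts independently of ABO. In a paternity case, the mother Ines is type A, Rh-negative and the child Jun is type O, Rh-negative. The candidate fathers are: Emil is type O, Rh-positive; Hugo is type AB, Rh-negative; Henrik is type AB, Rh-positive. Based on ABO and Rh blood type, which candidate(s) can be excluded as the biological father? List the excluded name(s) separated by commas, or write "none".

Hugo, Henrik

A candidate is excluded only if no genotype consistent with his phenotype could produce a type O, Rh-negative child with a type A, Rh-negative mother.
Hugo (type AB, Rh-): no genotype consistent with that phenotype can produce a type-O Rh- child with a type-A mother.
Henrik (type AB, Rh+): no genotype consistent with that phenotype can produce a type-O Rh- child with a type-A mother.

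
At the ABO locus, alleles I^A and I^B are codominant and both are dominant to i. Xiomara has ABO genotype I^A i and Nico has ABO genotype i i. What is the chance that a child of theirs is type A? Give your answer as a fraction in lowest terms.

1/2

ABO cross I^A i × i i → offspring phenotypes: 1/2 O, 1/2 A.
So P(type A) = 1/2.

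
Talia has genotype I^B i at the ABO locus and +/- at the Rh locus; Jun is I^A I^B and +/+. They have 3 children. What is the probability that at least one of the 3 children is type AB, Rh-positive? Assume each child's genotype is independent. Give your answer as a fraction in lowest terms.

ABO cross I^B i × I^A I^B → 1/4 A, 1/2 B, 1/4 AB.
Rh cross +/- × +/+ → 1 Rh+; so P(type AB, Rh-positive) = 1/4 × 1 = 1/4 per child.
P(none) = (3/4)^3 = 27/64; P(at least one) = 1 − 27/64 = 37/64.

37/64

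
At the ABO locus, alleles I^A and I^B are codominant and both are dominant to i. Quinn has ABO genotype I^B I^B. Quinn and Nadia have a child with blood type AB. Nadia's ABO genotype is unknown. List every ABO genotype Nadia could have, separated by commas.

For each candidate genotype of Nadia, check whether crossing it with I^B I^B can produce every observed child phenotype.
  I^A I^A → possible child types {AB} ✓
  I^A I^B → possible child types {B, AB} ✓
  I^A i → possible child types {B, AB} ✓
  I^B I^B → possible child types {B} ✗
  I^B i → possible child types {B} ✗
  i i → possible child types {B} ✗

I^A I^A, I^A I^B, I^A i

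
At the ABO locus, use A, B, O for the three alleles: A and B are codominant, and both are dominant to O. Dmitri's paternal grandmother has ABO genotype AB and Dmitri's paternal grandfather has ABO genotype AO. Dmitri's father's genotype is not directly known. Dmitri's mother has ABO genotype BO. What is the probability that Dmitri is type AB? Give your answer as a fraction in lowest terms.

1/4

Dmitri's father's ABO genotype from AB × AO: 1/4 AA, 1/4 AB, 1/4 AO, 1/4 BO.
Crossing each possibility with the mother BO and summing P(type AB): 1/4·1/2 + 1/4·1/4 + 1/4·1/4 + 1/4·0 = 1/4.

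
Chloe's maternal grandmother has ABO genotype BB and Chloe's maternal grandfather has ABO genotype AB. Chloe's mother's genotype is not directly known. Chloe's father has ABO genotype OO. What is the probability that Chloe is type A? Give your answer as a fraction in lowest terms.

Chloe's mother's ABO genotype from BB × AB: 1/2 AB, 1/2 BB.
Crossing each possibility with the father OO and summing P(type A): 1/2·1/2 + 1/2·0 = 1/4.

1/4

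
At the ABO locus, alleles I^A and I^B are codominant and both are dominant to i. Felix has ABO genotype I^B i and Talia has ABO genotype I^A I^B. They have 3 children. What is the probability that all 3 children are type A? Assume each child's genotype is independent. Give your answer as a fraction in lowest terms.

ABO cross I^B i × I^A I^B → 1/4 A, 1/2 B, 1/4 AB.
So P(type A) = 1/4 per child.
All 3 independent: (1/4)^3 = 1/64.

1/64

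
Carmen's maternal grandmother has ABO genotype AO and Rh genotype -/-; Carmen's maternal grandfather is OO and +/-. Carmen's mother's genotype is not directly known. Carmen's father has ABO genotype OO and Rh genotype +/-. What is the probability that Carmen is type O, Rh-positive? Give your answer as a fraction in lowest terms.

15/32

Carmen's mother's ABO genotype from AO × OO: 1/2 AO, 1/2 OO.
Crossing each possibility with the father OO and summing P(type O): 1/2·1/2 + 1/2·1 = 3/4.
Similarly for Rh via the mother's Rh distribution: P(Rh+) = 5/8.
Independent loci: 3/4 × 5/8 = 15/32.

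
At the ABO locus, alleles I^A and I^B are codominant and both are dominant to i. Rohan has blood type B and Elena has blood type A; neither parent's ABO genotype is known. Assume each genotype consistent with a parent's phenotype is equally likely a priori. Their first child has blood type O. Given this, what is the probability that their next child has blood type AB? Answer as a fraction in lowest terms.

1/4

Possible genotypes: Rohan ∈ {I^B I^B, I^B i}; Elena ∈ {I^A I^A, I^A i}.
Weight each parental genotype pair by prior × P(type-O child):
  I^B i × I^A i: posterior weight 1; P(next child type AB) = 1/4.
Weighted sum = 1/4.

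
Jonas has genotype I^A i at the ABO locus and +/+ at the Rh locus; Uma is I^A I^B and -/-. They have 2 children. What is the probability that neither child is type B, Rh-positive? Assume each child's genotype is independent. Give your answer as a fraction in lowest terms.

ABO cross I^A i × I^A I^B → 1/2 A, 1/4 B, 1/4 AB.
Rh cross +/+ × -/- → 1 Rh+; so P(type B, Rh-positive) = 1/4 × 1 = 1/4 per child.
P(not type B, Rh-positive) = 3/4 for one child; (3/4)^2 = 9/16.

9/16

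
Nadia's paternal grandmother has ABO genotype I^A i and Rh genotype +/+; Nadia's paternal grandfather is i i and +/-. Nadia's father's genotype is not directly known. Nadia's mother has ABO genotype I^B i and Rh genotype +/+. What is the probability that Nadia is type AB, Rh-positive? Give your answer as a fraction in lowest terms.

Nadia's father's ABO genotype from I^A i × i i: 1/2 I^A i, 1/2 i i.
Crossing each possibility with the mother I^B i and summing P(type AB): 1/2·1/4 + 1/2·0 = 1/8.
Similarly for Rh via the father's Rh distribution: P(Rh+) = 1.
Independent loci: 1/8 × 1 = 1/8.

1/8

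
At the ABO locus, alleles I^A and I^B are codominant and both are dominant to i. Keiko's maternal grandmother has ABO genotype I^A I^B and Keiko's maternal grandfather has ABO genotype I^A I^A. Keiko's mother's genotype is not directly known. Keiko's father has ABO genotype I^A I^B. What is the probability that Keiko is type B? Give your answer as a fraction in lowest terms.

1/8

Keiko's mother's ABO genotype from I^A I^B × I^A I^A: 1/2 I^A I^A, 1/2 I^A I^B.
Crossing each possibility with the father I^A I^B and summing P(type B): 1/2·0 + 1/2·1/4 = 1/8.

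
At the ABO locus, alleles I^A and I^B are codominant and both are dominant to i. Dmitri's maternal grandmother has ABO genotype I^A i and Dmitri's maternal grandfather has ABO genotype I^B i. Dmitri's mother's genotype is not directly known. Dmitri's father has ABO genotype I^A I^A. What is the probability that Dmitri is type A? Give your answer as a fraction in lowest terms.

Dmitri's mother's ABO genotype from I^A i × I^B i: 1/4 I^A I^B, 1/4 I^A i, 1/4 I^B i, 1/4 i i.
Crossing each possibility with the father I^A I^A and summing P(type A): 1/4·1/2 + 1/4·1 + 1/4·1/2 + 1/4·1 = 3/4.

3/4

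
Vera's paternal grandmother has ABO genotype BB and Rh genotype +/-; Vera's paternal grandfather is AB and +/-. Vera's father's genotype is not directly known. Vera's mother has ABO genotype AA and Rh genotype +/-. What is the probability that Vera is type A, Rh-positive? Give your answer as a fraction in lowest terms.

Vera's father's ABO genotype from BB × AB: 1/2 AB, 1/2 BB.
Crossing each possibility with the mother AA and summing P(type A): 1/2·1/2 + 1/2·0 = 1/4.
Similarly for Rh via the father's Rh distribution: P(Rh+) = 3/4.
Independent loci: 1/4 × 3/4 = 3/16.

3/16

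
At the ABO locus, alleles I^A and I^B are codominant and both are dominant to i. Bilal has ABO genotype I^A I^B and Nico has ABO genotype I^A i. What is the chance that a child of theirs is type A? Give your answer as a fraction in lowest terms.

ABO cross I^A I^B × I^A i → offspring phenotypes: 1/2 A, 1/4 B, 1/4 AB.
So P(type A) = 1/2.

1/2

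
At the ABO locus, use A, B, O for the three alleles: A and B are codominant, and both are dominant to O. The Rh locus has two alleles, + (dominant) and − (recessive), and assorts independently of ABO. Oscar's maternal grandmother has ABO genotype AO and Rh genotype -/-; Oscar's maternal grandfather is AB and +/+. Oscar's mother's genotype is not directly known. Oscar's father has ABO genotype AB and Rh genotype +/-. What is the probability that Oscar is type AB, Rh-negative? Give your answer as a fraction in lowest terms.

Oscar's mother's ABO genotype from AO × AB: 1/4 AA, 1/4 AB, 1/4 AO, 1/4 BO.
Crossing each possibility with the father AB and summing P(type AB): 1/4·1/2 + 1/4·1/2 + 1/4·1/4 + 1/4·1/4 = 3/8.
Similarly for Rh via the mother's Rh distribution: P(Rh-) = 1/4.
Independent loci: 3/8 × 1/4 = 3/32.

3/32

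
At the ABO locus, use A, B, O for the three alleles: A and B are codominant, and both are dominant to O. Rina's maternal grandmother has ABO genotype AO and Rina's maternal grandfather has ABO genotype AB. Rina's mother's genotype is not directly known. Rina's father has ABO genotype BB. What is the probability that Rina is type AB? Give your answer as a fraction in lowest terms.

1/2

Rina's mother's ABO genotype from AO × AB: 1/4 AA, 1/4 AB, 1/4 AO, 1/4 BO.
Crossing each possibility with the father BB and summing P(type AB): 1/4·1 + 1/4·1/2 + 1/4·1/2 + 1/4·0 = 1/2.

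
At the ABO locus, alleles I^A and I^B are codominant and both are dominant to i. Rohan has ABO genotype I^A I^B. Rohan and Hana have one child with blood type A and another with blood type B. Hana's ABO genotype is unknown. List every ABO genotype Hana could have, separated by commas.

For each candidate genotype of Hana, check whether crossing it with I^A I^B can produce every observed child phenotype.
  I^A I^A → possible child types {A, AB} ✗
  I^A I^B → possible child types {A, B, AB} ✓
  I^A i → possible child types {A, B, AB} ✓
  I^B I^B → possible child types {B, AB} ✗
  I^B i → possible child types {A, B, AB} ✓
  i i → possible child types {A, B} ✓

I^A I^B, I^A i, I^B i, i i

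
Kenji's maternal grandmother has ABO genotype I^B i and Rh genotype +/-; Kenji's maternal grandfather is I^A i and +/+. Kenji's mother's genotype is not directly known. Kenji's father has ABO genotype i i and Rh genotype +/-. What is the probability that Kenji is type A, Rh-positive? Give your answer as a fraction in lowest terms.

Kenji's mother's ABO genotype from I^B i × I^A i: 1/4 I^A I^B, 1/4 I^A i, 1/4 I^B i, 1/4 i i.
Crossing each possibility with the father i i and summing P(type A): 1/4·1/2 + 1/4·1/2 + 1/4·0 + 1/4·0 = 1/4.
Similarly for Rh via the mother's Rh distribution: P(Rh+) = 7/8.
Independent loci: 1/4 × 7/8 = 7/32.

7/32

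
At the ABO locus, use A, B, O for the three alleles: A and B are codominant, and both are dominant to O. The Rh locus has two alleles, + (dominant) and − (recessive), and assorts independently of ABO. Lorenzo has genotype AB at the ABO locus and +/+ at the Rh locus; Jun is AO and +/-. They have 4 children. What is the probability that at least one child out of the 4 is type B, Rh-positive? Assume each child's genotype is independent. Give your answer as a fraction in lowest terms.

ABO cross AB × AO → 1/2 A, 1/4 B, 1/4 AB.
Rh cross +/+ × +/- → 1 Rh+; so P(type B, Rh-positive) = 1/4 × 1 = 1/4 per child.
P(none) = (3/4)^4 = 81/256; P(at least one) = 1 − 81/256 = 175/256.

175/256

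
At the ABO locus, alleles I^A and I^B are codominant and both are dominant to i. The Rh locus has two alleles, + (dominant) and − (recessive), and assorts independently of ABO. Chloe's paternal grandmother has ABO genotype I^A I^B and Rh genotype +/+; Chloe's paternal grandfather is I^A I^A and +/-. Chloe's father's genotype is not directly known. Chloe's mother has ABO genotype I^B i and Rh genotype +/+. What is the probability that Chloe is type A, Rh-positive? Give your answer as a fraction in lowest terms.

Chloe's father's ABO genotype from I^A I^B × I^A I^A: 1/2 I^A I^A, 1/2 I^A I^B.
Crossing each possibility with the mother I^B i and summing P(type A): 1/2·1/2 + 1/2·1/4 = 3/8.
Similarly for Rh via the father's Rh distribution: P(Rh+) = 1.
Independent loci: 3/8 × 1 = 3/8.

3/8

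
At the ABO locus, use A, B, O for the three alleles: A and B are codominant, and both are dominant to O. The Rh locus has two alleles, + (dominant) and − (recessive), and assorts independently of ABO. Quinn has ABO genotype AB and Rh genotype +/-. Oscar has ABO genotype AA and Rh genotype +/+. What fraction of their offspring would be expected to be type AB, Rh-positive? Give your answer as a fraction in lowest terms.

1/2

ABO cross AB × AA → offspring phenotypes: 1/2 A, 1/2 AB.
Rh cross +/- × +/+ → 1 Rh+.
Independent loci: P(type AB, Rh-positive) = 1/2 × 1 = 1/2.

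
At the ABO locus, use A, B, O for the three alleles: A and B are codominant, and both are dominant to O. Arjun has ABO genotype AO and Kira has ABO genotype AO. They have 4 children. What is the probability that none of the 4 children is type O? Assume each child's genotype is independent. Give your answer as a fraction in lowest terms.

ABO cross AO × AO → 1/4 O, 3/4 A.
So P(type O) = 1/4 per child.
P(not type O) = 3/4 for one child; (3/4)^4 = 81/256.

81/256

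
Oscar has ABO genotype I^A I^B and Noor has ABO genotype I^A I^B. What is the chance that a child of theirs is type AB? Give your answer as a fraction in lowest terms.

1/2

ABO cross I^A I^B × I^A I^B → offspring phenotypes: 1/4 A, 1/4 B, 1/2 AB.
So P(type AB) = 1/2.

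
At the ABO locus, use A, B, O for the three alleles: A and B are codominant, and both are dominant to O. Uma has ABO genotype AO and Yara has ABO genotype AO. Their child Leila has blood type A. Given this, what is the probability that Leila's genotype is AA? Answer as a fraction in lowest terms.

Cross AO × AO → 1/4 AA, 1/2 AO, 1/4 OO.
Type-A genotypes among offspring: AA (1/4), AO (1/2); total 3/4.
P(AA | type A) = (1/4) / (3/4) = 1/3.

1/3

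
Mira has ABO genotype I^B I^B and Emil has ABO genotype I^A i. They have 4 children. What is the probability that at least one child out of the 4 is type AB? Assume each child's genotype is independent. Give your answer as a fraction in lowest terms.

ABO cross I^B I^B × I^A i → 1/2 B, 1/2 AB.
So P(type AB) = 1/2 per child.
P(none) = (1/2)^4 = 1/16; P(at least one) = 1 − 1/16 = 15/16.

15/16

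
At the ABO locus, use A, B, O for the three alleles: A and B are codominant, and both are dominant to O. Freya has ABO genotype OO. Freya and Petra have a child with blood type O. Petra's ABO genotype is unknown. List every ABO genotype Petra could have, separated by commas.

For each candidate genotype of Petra, check whether crossing it with OO can produce every observed child phenotype.
  AA → possible child types {A} ✗
  AB → possible child types {A, B} ✗
  AO → possible child types {O, A} ✓
  BB → possible child types {B} ✗
  BO → possible child types {O, B} ✓
  OO → possible child types {O} ✓

AO, BO, OO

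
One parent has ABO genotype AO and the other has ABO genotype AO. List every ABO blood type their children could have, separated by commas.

Gametes from AO × AO give offspring ABO genotypes AA, AO, OO, i.e. phenotypes O, A.

O, A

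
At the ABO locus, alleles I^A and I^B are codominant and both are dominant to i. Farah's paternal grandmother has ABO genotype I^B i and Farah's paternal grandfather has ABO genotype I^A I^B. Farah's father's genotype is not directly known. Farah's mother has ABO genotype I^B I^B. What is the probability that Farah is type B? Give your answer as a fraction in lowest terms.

3/4

Farah's father's ABO genotype from I^B i × I^A I^B: 1/4 I^A I^B, 1/4 I^A i, 1/4 I^B I^B, 1/4 I^B i.
Crossing each possibility with the mother I^B I^B and summing P(type B): 1/4·1/2 + 1/4·1/2 + 1/4·1 + 1/4·1 = 3/4.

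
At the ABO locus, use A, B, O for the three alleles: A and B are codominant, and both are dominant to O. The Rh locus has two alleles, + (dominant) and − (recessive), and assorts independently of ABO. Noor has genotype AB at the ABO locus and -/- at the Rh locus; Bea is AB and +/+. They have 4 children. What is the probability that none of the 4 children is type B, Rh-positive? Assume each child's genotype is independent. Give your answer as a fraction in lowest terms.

ABO cross AB × AB → 1/4 A, 1/4 B, 1/2 AB.
Rh cross -/- × +/+ → 1 Rh+; so P(type B, Rh-positive) = 1/4 × 1 = 1/4 per child.
P(not type B, Rh-positive) = 3/4 for one child; (3/4)^4 = 81/256.

81/256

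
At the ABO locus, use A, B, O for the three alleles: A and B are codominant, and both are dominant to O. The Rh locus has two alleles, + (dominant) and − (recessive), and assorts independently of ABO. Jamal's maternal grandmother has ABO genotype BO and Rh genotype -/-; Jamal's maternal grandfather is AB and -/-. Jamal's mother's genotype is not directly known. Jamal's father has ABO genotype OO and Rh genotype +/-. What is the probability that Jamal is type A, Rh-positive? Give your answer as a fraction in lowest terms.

1/8

Jamal's mother's ABO genotype from BO × AB: 1/4 AB, 1/4 AO, 1/4 BB, 1/4 BO.
Crossing each possibility with the father OO and summing P(type A): 1/4·1/2 + 1/4·1/2 + 1/4·0 + 1/4·0 = 1/4.
Similarly for Rh via the mother's Rh distribution: P(Rh+) = 1/2.
Independent loci: 1/4 × 1/2 = 1/8.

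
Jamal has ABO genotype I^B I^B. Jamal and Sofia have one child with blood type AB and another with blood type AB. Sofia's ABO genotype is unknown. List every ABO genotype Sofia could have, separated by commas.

I^A I^A, I^A I^B, I^A i

For each candidate genotype of Sofia, check whether crossing it with I^B I^B can produce every observed child phenotype.
  I^A I^A → possible child types {AB} ✓
  I^A I^B → possible child types {B, AB} ✓
  I^A i → possible child types {B, AB} ✓
  I^B I^B → possible child types {B} ✗
  I^B i → possible child types {B} ✗
  i i → possible child types {B} ✗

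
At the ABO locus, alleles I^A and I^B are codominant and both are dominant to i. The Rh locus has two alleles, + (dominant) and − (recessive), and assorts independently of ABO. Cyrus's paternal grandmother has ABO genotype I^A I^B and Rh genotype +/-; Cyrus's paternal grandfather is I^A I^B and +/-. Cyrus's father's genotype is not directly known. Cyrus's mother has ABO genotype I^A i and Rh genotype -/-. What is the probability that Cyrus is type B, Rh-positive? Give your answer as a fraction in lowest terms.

Cyrus's father's ABO genotype from I^A I^B × I^A I^B: 1/4 I^A I^A, 1/2 I^A I^B, 1/4 I^B I^B.
Crossing each possibility with the mother I^A i and summing P(type B): 1/4·0 + 1/2·1/4 + 1/4·1/2 = 1/4.
Similarly for Rh via the father's Rh distribution: P(Rh+) = 1/2.
Independent loci: 1/4 × 1/2 = 1/8.

1/8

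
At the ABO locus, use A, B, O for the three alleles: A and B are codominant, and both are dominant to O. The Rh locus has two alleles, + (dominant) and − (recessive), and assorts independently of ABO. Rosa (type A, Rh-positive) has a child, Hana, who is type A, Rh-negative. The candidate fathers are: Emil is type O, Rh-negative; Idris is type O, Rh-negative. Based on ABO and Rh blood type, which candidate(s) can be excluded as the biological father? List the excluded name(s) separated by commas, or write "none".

A candidate is excluded only if no genotype consistent with his phenotype could produce a type A, Rh-negative child with a type A, Rh-positive mother.
Every candidate has at least one consistent genotype combination, so none can be excluded.

none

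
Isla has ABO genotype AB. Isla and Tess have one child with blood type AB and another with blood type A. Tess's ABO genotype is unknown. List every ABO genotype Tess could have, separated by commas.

AA, AB, AO, BO

For each candidate genotype of Tess, check whether crossing it with AB can produce every observed child phenotype.
  AA → possible child types {A, AB} ✓
  AB → possible child types {A, B, AB} ✓
  AO → possible child types {A, B, AB} ✓
  BB → possible child types {B, AB} ✗
  BO → possible child types {A, B, AB} ✓
  OO → possible child types {A, B} ✗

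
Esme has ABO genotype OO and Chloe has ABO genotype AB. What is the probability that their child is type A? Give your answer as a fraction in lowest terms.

1/2

ABO cross OO × AB → offspring phenotypes: 1/2 A, 1/2 B.
So P(type A) = 1/2.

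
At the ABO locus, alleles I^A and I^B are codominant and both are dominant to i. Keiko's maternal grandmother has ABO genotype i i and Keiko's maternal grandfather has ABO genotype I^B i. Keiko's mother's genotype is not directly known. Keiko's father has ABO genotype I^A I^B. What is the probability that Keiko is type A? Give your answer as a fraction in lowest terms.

3/8

Keiko's mother's ABO genotype from i i × I^B i: 1/2 I^B i, 1/2 i i.
Crossing each possibility with the father I^A I^B and summing P(type A): 1/2·1/4 + 1/2·1/2 = 3/8.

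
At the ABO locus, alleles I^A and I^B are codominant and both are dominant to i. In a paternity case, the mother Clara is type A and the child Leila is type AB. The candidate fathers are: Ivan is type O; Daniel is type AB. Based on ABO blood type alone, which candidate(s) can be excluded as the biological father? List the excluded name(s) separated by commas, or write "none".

A candidate is excluded only if no genotype consistent with his phenotype could produce a type AB child with a type A mother.
Ivan (type O): no genotype consistent with that phenotype can produce a type-AB child with a type-A mother.

Ivan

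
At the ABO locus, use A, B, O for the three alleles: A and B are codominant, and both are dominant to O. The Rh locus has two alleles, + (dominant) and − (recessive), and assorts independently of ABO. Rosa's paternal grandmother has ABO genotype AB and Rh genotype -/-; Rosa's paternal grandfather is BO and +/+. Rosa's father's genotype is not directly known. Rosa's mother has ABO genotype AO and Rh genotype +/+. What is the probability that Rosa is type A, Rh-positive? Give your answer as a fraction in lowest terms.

3/8

Rosa's father's ABO genotype from AB × BO: 1/4 AB, 1/4 AO, 1/4 BB, 1/4 BO.
Crossing each possibility with the mother AO and summing P(type A): 1/4·1/2 + 1/4·3/4 + 1/4·0 + 1/4·1/4 = 3/8.
Similarly for Rh via the father's Rh distribution: P(Rh+) = 1.
Independent loci: 3/8 × 1 = 3/8.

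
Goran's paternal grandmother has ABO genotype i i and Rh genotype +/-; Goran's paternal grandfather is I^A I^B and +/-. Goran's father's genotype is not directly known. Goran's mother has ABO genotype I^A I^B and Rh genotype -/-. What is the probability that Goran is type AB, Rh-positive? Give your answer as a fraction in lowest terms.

1/8

Goran's father's ABO genotype from i i × I^A I^B: 1/2 I^A i, 1/2 I^B i.
Crossing each possibility with the mother I^A I^B and summing P(type AB): 1/2·1/4 + 1/2·1/4 = 1/4.
Similarly for Rh via the father's Rh distribution: P(Rh+) = 1/2.
Independent loci: 1/4 × 1/2 = 1/8.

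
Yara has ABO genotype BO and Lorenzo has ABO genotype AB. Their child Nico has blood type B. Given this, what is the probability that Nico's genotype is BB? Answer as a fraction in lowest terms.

Cross BO × AB → 1/4 AB, 1/4 AO, 1/4 BB, 1/4 BO.
Type-B genotypes among offspring: BB (1/4), BO (1/4); total 1/2.
P(BB | type B) = (1/4) / (1/2) = 1/2.

1/2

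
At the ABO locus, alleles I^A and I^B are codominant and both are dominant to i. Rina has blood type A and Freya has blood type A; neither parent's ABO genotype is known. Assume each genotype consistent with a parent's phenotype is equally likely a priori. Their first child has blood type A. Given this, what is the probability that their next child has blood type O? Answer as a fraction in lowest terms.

Possible genotypes: Rina ∈ {I^A I^A, I^A i}; Freya ∈ {I^A I^A, I^A i}.
Weight each parental genotype pair by prior × P(type-A child):
  I^A I^A × I^A I^A: posterior weight 4/15; P(next child type O) = 0.
  I^A I^A × I^A i: posterior weight 4/15; P(next child type O) = 0.
  I^A i × I^A I^A: posterior weight 4/15; P(next child type O) = 0.
  I^A i × I^A i: posterior weight 1/5; P(next child type O) = 1/4.
Weighted sum = 1/20.

1/20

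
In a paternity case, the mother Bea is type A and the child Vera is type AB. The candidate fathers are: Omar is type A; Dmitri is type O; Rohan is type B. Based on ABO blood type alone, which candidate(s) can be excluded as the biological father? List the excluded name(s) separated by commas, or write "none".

Omar, Dmitri

A candidate is excluded only if no genotype consistent with his phenotype could produce a type AB child with a type A mother.
Omar (type A): no genotype consistent with that phenotype can produce a type-AB child with a type-A mother.
Dmitri (type O): no genotype consistent with that phenotype can produce a type-AB child with a type-A mother.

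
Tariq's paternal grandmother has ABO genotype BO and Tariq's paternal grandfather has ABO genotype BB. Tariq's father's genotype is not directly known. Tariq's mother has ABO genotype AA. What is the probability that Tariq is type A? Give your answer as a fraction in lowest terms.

Tariq's father's ABO genotype from BO × BB: 1/2 BB, 1/2 BO.
Crossing each possibility with the mother AA and summing P(type A): 1/2·0 + 1/2·1/2 = 1/4.

1/4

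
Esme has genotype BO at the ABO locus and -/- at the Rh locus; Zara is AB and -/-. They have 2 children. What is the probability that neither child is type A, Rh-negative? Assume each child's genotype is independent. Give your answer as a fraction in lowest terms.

ABO cross BO × AB → 1/4 A, 1/2 B, 1/4 AB.
Rh cross -/- × -/- → 1 Rh-; so P(type A, Rh-negative) = 1/4 × 1 = 1/4 per child.
P(not type A, Rh-negative) = 3/4 for one child; (3/4)^2 = 9/16.

9/16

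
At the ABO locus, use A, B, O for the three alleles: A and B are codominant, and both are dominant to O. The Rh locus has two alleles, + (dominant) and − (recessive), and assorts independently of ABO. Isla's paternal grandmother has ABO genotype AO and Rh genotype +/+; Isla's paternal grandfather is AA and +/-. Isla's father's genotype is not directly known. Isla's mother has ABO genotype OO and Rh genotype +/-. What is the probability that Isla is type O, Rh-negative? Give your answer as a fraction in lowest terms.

1/32

Isla's father's ABO genotype from AO × AA: 1/2 AA, 1/2 AO.
Crossing each possibility with the mother OO and summing P(type O): 1/2·0 + 1/2·1/2 = 1/4.
Similarly for Rh via the father's Rh distribution: P(Rh-) = 1/8.
Independent loci: 1/4 × 1/8 = 1/32.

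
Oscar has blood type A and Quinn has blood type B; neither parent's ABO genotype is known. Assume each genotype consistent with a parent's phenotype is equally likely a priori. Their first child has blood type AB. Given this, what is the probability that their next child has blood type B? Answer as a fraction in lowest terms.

5/36

Possible genotypes: Oscar ∈ {AA, AO}; Quinn ∈ {BB, BO}.
Weight each parental genotype pair by prior × P(type-AB child):
  AA × BB: posterior weight 4/9; P(next child type B) = 0.
  AA × BO: posterior weight 2/9; P(next child type B) = 0.
  AO × BB: posterior weight 2/9; P(next child type B) = 1/2.
  AO × BO: posterior weight 1/9; P(next child type B) = 1/4.
Weighted sum = 5/36.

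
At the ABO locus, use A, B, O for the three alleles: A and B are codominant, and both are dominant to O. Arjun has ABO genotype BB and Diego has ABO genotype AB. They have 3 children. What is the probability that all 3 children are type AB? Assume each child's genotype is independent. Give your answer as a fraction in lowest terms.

1/8

ABO cross BB × AB → 1/2 B, 1/2 AB.
So P(type AB) = 1/2 per child.
All 3 independent: (1/2)^3 = 1/8.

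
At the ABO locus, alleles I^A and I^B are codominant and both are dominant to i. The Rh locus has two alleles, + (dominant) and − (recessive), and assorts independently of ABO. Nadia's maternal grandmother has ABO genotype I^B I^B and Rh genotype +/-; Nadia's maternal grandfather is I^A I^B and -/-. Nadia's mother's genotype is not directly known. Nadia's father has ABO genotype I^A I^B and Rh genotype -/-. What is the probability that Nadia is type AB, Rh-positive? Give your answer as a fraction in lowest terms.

Nadia's mother's ABO genotype from I^B I^B × I^A I^B: 1/2 I^A I^B, 1/2 I^B I^B.
Crossing each possibility with the father I^A I^B and summing P(type AB): 1/2·1/2 + 1/2·1/2 = 1/2.
Similarly for Rh via the mother's Rh distribution: P(Rh+) = 1/4.
Independent loci: 1/2 × 1/4 = 1/8.

1/8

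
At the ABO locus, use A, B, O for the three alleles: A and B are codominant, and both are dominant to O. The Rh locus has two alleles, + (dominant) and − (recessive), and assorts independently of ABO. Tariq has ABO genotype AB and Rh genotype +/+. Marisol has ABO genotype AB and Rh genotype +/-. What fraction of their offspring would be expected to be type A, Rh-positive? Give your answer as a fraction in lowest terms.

ABO cross AB × AB → offspring phenotypes: 1/4 A, 1/4 B, 1/2 AB.
Rh cross +/+ × +/- → 1 Rh+.
Independent loci: P(type A, Rh-positive) = 1/4 × 1 = 1/4.

1/4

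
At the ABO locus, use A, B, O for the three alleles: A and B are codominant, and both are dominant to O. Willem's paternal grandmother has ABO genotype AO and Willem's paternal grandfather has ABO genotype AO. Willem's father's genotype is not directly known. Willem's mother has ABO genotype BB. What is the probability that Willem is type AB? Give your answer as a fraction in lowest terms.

Willem's father's ABO genotype from AO × AO: 1/4 AA, 1/2 AO, 1/4 OO.
Crossing each possibility with the mother BB and summing P(type AB): 1/4·1 + 1/2·1/2 + 1/4·0 = 1/2.

1/2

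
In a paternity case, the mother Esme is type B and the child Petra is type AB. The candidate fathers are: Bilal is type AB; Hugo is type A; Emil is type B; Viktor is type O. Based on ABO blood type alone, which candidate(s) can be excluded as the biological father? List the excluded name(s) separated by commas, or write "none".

A candidate is excluded only if no genotype consistent with his phenotype could produce a type AB child with a type B mother.
Emil (type B): no genotype consistent with that phenotype can produce a type-AB child with a type-B mother.
Viktor (type O): no genotype consistent with that phenotype can produce a type-AB child with a type-B mother.

Emil, Viktor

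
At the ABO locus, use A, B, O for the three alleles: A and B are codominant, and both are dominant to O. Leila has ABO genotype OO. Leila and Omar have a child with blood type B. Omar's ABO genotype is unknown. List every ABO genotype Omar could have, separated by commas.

AB, BB, BO

For each candidate genotype of Omar, check whether crossing it with OO can produce every observed child phenotype.
  AA → possible child types {A} ✗
  AB → possible child types {A, B} ✓
  AO → possible child types {O, A} ✗
  BB → possible child types {B} ✓
  BO → possible child types {O, B} ✓
  OO → possible child types {O} ✗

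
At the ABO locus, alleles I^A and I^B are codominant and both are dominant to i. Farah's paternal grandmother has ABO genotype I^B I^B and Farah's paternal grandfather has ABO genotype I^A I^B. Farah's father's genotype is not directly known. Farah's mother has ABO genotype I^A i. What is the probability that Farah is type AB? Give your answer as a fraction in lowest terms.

3/8

Farah's father's ABO genotype from I^B I^B × I^A I^B: 1/2 I^A I^B, 1/2 I^B I^B.
Crossing each possibility with the mother I^A i and summing P(type AB): 1/2·1/4 + 1/2·1/2 = 3/8.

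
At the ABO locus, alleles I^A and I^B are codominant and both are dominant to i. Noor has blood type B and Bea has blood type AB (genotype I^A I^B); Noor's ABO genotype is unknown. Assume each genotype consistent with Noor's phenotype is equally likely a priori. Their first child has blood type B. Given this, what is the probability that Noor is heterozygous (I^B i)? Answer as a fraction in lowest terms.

1/2

Possible genotypes: Noor ∈ {I^B I^B, I^B i}; Bea ∈ {I^A I^B}.
Weight each parental genotype pair by prior × P(type-B child):
  I^B I^B × I^A I^B: posterior weight 1/2.
  I^B i × I^A I^B: posterior weight 1/2.
Sum the posterior weight over pairs where Noor is I^B i: 1/2.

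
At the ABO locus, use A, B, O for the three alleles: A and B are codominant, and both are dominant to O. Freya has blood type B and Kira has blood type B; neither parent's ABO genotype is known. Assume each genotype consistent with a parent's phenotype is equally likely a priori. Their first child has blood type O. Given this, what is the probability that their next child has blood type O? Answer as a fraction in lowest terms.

1/4

Possible genotypes: Freya ∈ {BB, BO}; Kira ∈ {BB, BO}.
Weight each parental genotype pair by prior × P(type-O child):
  BO × BO: posterior weight 1; P(next child type O) = 1/4.
Weighted sum = 1/4.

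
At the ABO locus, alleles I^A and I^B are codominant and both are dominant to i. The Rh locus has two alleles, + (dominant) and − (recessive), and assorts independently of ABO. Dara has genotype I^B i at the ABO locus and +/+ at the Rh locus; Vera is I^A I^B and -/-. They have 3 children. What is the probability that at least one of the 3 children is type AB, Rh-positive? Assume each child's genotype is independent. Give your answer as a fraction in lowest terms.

37/64

ABO cross I^B i × I^A I^B → 1/4 A, 1/2 B, 1/4 AB.
Rh cross +/+ × -/- → 1 Rh+; so P(type AB, Rh-positive) = 1/4 × 1 = 1/4 per child.
P(none) = (3/4)^3 = 27/64; P(at least one) = 1 − 27/64 = 37/64.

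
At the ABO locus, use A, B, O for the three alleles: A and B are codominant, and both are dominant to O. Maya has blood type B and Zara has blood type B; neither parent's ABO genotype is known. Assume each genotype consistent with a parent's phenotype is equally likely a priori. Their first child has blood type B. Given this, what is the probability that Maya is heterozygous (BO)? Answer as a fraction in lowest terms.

7/15

Possible genotypes: Maya ∈ {BB, BO}; Zara ∈ {BB, BO}.
Weight each parental genotype pair by prior × P(type-B child):
  BB × BB: posterior weight 4/15.
  BB × BO: posterior weight 4/15.
  BO × BB: posterior weight 4/15.
  BO × BO: posterior weight 1/5.
Sum the posterior weight over pairs where Maya is BO: 7/15.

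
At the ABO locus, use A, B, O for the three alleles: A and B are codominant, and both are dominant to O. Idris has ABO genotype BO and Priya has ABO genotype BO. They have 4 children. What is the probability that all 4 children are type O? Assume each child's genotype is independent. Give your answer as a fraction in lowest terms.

1/256

ABO cross BO × BO → 1/4 O, 3/4 B.
So P(type O) = 1/4 per child.
All 4 independent: (1/4)^4 = 1/256.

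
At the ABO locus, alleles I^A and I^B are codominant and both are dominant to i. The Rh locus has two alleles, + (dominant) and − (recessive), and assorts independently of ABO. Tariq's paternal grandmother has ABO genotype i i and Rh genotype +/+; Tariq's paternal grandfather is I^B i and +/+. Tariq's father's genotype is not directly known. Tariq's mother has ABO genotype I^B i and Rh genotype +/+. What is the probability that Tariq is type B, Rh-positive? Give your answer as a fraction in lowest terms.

5/8

Tariq's father's ABO genotype from i i × I^B i: 1/2 I^B i, 1/2 i i.
Crossing each possibility with the mother I^B i and summing P(type B): 1/2·3/4 + 1/2·1/2 = 5/8.
Similarly for Rh via the father's Rh distribution: P(Rh+) = 1.
Independent loci: 5/8 × 1 = 5/8.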